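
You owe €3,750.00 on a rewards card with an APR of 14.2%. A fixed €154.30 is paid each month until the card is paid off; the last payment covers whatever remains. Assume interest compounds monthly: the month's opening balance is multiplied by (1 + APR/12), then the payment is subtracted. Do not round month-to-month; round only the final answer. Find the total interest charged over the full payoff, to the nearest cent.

€697.92

Monthly rate r = 14.2%/12 = 1.18333% = 0.0118333.
Payoff takes n = ⌈−ln(1 − rB₀/P)/ln(1+r)⌉ = ⌈28.826⌉ = 29 payments; the last is €127.52.
Total paid = 28·€154.30 + €127.52 = €4,447.92.
Total interest = total paid − principal = €4,447.92 − €3,750.00 = €697.92.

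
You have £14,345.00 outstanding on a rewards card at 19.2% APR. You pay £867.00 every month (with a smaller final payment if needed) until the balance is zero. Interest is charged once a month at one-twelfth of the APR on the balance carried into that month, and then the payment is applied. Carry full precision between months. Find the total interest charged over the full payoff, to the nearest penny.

Monthly rate r = 19.2%/12 = 1.6% = 0.016.
Payoff takes n = ⌈−ln(1 − rB₀/P)/ln(1+r)⌉ = ⌈19.373⌉ = 20 payments; the last is £325.09.
Total paid = 19·£867.00 + £325.09 = £16,798.09.
Total interest = total paid − principal = £16,798.09 − £14,345.00 = £2,453.09.

£2,453.09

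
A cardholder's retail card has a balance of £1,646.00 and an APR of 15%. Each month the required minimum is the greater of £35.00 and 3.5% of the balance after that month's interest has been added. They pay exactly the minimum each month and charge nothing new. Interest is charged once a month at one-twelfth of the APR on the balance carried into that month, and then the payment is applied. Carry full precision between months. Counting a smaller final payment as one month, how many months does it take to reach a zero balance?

58 months

Monthly rate r = 15%/12 = 1.25% = 0.0125.
While 3.5% of the post-interest balance exceeds £35.00, each month B ← (B·(1+r))·(1 − 0.035), i.e. B shrinks by the factor (1+r)·0.965 = 0.97706.
This holds for months 1–23. Entering month 24 the balance is £965.26; 3.5% of the post-interest balance is now below £35.00, so the flat £35.00 minimum applies from here.
From month 24 a fixed £35.00 at rate r clears £965.26 in 35 more payments. Total: 23 + 35 = 58 months.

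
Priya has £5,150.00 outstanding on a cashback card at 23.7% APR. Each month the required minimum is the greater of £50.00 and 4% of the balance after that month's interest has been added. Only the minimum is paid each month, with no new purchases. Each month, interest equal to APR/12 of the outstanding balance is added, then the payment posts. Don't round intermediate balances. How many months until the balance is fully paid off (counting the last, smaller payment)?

Monthly rate r = 23.7%/12 = 1.975% = 0.01975.
While 4% of the post-interest balance exceeds £50.00, each month B ← (B·(1+r))·(1 − 0.04), i.e. B shrinks by the factor (1+r)·0.96 = 0.97896.
This holds for months 1–68. Entering month 69 the balance is £1,212.90; 4% of the post-interest balance is now below £50.00, so the flat £50.00 minimum applies from here.
From month 69 a fixed £50.00 at rate r clears £1,212.90 in 34 more payments. Total: 68 + 34 = 102 months.

102 months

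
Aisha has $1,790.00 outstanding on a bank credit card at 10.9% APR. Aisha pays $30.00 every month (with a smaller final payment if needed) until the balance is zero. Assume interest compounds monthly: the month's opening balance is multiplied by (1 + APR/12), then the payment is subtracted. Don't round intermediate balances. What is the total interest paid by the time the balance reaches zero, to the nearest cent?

$800.60

Monthly rate r = 10.9%/12 = 0.908333% = 0.00908333.
Payoff takes n = ⌈−ln(1 − rB₀/P)/ln(1+r)⌉ = ⌈86.352⌉ = 87 payments; the last is $10.60.
Total paid = 86·$30.00 + $10.60 = $2,590.60.
Total interest = total paid − principal = $2,590.60 − $1,790.00 = $800.60.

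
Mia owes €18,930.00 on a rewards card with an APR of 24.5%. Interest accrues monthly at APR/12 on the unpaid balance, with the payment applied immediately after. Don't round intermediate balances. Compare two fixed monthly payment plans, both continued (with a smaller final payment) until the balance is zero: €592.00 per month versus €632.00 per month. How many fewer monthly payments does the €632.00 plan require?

6 fewer payments

Monthly rate r = 24.5%/12 = 2.04167% = 0.0204167.
At €592.00/mo: n = ⌈−ln(1 − rB₀/P)/ln(1+r)⌉ = 53 payments (last €207.15); total interest = total paid − €18,930.00 = €12,061.15.
At €632.00/mo: 47 payments (last €496.20); total interest €10,638.20.
Payments saved = 53 − 47 = 6.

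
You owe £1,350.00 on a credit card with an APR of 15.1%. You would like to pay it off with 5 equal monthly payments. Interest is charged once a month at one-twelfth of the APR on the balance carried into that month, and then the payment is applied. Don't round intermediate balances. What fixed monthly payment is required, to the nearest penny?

£280.28

Monthly rate r = 15.1%/12 = 1.25833% = 0.0125833.
Level-payment amortization: P = B₀·r / (1 − (1+r)^(−n)) = 1350.00·0.0125833 / (1 − 1.01258^(−5)).
Denominator 1 − (1+r)^(−5) = 0.0606095821.
P = 16.9875 / 0.0606095821 ≈ 280.28.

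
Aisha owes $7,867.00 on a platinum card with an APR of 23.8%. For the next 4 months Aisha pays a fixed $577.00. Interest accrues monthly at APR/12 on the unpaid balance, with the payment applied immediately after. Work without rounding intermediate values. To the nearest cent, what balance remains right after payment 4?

Monthly rate r = 23.8%/12 = 1.98333% = 0.0198333.
Each month: B ← B·(1+r) − $577.00.
Month 1: interest $156.03; balance after payment $7,446.03.
Month 2: interest $147.68; balance after payment $7,016.71.
Month 3: interest $139.16; balance after payment $6,578.87.
Month 4: interest $130.48; balance after payment $6,132.35.

$6,132.35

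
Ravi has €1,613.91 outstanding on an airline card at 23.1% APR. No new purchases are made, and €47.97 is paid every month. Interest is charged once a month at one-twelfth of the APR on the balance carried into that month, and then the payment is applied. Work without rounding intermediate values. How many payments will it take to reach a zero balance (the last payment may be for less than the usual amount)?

55 months

Monthly rate r = 23.1%/12 = 1.925% = 0.01925.
Recurrence: B ← B·(1+r) − €47.97.
Month 1: interest €31.07; balance after payment €1,597.01.
Month 2: interest €30.74; balance after payment €1,579.78.
Closed form: n = −ln(1 − rB₀/P)/ln(1+r) = −ln(0.35235)/ln(1.01925) ≈ 54.708, so the balance reaches zero during payment 55.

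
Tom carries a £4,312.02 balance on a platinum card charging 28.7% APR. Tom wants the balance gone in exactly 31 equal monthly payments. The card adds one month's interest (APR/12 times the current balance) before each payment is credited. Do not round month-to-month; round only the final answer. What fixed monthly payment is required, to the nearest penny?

Monthly rate r = 28.7%/12 = 2.39167% = 0.0239167.
Level-payment amortization: P = B₀·r / (1 − (1+r)^(−n)) = 4312.02·0.0239167 / (1 − 1.02392^(−31)).
Denominator 1 − (1+r)^(−31) = 0.519385332.
P = 103.129 / 0.519385332 ≈ 198.56.

£198.56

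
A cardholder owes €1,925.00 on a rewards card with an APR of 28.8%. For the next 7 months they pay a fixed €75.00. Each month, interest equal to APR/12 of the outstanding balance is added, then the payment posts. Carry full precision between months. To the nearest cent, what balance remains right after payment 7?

€1,708.29

Monthly rate r = 28.8%/12 = 2.4% = 0.024.
Each month: B ← B·(1+r) − €75.00.
Month 1: interest €46.20; balance after payment €1,896.20.
Month 2: interest €45.51; balance after payment €1,866.71.
Month 3: interest €44.80; balance after payment €1,836.51.
Month 4: interest €44.08; balance after payment €1,805.59.
Month 5: interest €43.33; balance after payment €1,773.92.
Month 6: interest €42.57; balance after payment €1,741.49.
Month 7: interest €41.80; balance after payment €1,708.29.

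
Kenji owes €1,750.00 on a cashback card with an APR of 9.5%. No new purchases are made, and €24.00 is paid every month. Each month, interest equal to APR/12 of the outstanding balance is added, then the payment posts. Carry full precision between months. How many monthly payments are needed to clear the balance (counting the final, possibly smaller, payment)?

Monthly rate r = 9.5%/12 = 0.791667% = 0.00791667.
Recurrence: B ← B·(1+r) − €24.00.
Month 1: interest €13.85; balance after payment €1,739.85.
Month 2: interest €13.77; balance after payment €1,729.63.
Closed form: n = −ln(1 − rB₀/P)/ln(1+r) = −ln(0.42274)/ln(1.00792) ≈ 109.187, so the balance reaches zero during payment 110.

110 months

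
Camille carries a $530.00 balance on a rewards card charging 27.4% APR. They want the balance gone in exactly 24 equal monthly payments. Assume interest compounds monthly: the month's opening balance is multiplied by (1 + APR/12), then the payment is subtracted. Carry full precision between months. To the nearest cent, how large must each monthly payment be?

$28.93

Monthly rate r = 27.4%/12 = 2.28333% = 0.0228333.
Level-payment amortization: P = B₀·r / (1 − (1+r)^(−n)) = 530.00·0.0228333 / (1 − 1.02283^(−24)).
Denominator 1 − (1+r)^(−24) = 0.418321448.
P = 12.1017 / 0.418321448 ≈ 28.93.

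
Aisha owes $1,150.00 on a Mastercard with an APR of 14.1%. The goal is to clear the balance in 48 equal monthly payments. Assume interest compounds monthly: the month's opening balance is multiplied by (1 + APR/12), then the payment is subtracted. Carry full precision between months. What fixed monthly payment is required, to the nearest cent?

$31.48

Monthly rate r = 14.1%/12 = 1.175% = 0.01175.
Level-payment amortization: P = B₀·r / (1 − (1+r)^(−n)) = 1150.00·0.01175 / (1 − 1.01175^(−48)).
Denominator 1 − (1+r)^(−48) = 0.429197623.
P = 13.5125 / 0.429197623 ≈ 31.48.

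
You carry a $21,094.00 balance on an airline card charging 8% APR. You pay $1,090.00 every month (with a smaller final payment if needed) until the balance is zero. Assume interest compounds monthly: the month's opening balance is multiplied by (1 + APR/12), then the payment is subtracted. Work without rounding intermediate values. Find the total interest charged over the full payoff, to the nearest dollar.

$1,566

Monthly rate r = 8%/12 = 0.666667% = 0.00666667.
Payoff takes n = ⌈−ln(1 − rB₀/P)/ln(1+r)⌉ = ⌈20.789⌉ = 21 payments; the last is $860.20.
Total paid = 20·$1,090.00 + $860.20 = $22,660.20.
Total interest = total paid − principal = $22,660.20 − $21,094.00 = $1,566.20.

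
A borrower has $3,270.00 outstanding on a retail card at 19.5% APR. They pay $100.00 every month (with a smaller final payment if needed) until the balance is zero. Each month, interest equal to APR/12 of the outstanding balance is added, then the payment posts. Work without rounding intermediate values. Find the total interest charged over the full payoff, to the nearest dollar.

$1,432

Monthly rate r = 19.5%/12 = 1.625% = 0.01625.
Payoff takes n = ⌈−ln(1 − rB₀/P)/ln(1+r)⌉ = ⌈47.021⌉ = 48 payments; the last is $2.14.
Total paid = 47·$100.00 + $2.14 = $4,702.14.
Total interest = total paid − principal = $4,702.14 − $3,270.00 = $1,432.14.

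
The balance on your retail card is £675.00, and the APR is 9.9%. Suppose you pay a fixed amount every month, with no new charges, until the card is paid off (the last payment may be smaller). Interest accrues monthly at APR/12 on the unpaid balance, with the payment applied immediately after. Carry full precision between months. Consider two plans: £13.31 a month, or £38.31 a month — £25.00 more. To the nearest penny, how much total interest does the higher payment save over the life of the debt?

£145.53

Monthly rate r = 9.9%/12 = 0.825% = 0.00825.
At £13.31/mo: n = ⌈−ln(1 − rB₀/P)/ln(1+r)⌉ = 66 payments (last £12.80); total interest = total paid − £675.00 = £202.95.
At £38.31/mo: 20 payments (last £4.53); total interest £57.42.
Interest saved = £202.95 − £57.42 = £145.53.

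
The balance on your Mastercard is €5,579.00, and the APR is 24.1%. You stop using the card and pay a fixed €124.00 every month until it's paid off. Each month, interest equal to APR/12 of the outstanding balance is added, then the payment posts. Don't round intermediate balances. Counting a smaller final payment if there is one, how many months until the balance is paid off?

118 months

Monthly rate r = 24.1%/12 = 2.00833% = 0.0200833.
Recurrence: B ← B·(1+r) − €124.00.
Month 1: interest €112.04; balance after payment €5,567.04.
Month 2: interest €111.80; balance after payment €5,554.85.
Closed form: n = −ln(1 − rB₀/P)/ln(1+r) = −ln(0.096412)/ln(1.02008) ≈ 117.637, so the balance reaches zero during payment 118.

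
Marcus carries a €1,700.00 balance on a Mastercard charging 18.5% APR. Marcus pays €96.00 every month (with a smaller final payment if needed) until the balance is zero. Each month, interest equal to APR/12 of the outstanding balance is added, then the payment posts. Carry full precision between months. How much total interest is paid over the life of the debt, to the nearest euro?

Monthly rate r = 18.5%/12 = 1.54167% = 0.0154167.
Payoff takes n = ⌈−ln(1 − rB₀/P)/ln(1+r)⌉ = ⌈20.840⌉ = 21 payments; the last is €80.75.
Total paid = 20·€96.00 + €80.75 = €2,000.75.
Total interest = total paid − principal = €2,000.75 − €1,700.00 = €300.75.

€301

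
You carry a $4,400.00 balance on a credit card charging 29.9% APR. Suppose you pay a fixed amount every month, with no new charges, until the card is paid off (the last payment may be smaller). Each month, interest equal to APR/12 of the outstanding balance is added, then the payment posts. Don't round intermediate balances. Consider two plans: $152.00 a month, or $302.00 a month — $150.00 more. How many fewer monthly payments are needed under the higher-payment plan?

33 fewer payments

Monthly rate r = 29.9%/12 = 2.49167% = 0.0249167.
At $152.00/mo: n = ⌈−ln(1 − rB₀/P)/ln(1+r)⌉ = 52 payments (last $138.14); total interest = total paid − $4,400.00 = $3,490.14.
At $302.00/mo: 19 payments (last $99.23); total interest $1,135.23.
Payments saved = 52 − 19 = 33.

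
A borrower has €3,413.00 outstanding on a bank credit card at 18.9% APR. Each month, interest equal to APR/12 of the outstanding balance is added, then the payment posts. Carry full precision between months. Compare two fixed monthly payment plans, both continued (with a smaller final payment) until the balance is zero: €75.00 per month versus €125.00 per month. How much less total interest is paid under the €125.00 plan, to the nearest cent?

Monthly rate r = 18.9%/12 = 1.575% = 0.01575.
At €75.00/mo: n = ⌈−ln(1 − rB₀/P)/ln(1+r)⌉ = 81 payments (last €53.75); total interest = total paid − €3,413.00 = €2,640.75.
At €125.00/mo: 36 payments (last €121.86); total interest €1,083.86.
Interest saved = €2,640.75 − €1,083.86 = €1,556.89.

€1,556.89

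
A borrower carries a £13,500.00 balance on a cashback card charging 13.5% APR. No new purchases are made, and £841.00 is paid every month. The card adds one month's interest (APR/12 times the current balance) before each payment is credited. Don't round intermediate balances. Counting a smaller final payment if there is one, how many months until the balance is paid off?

Monthly rate r = 13.5%/12 = 1.125% = 0.01125.
Recurrence: B ← B·(1+r) − £841.00.
Month 1: interest £151.88; balance after payment £12,810.88.
Month 2: interest £144.12; balance after payment £12,114.00.
Closed form: n = −ln(1 − rB₀/P)/ln(1+r) = −ln(0.81941)/ln(1.01125) ≈ 17.803, so the balance reaches zero during payment 18.

18 payments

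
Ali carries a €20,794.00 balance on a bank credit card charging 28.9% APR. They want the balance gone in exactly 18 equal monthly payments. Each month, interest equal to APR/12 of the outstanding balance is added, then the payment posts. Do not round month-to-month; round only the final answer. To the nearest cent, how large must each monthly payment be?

€1,437.29

Monthly rate r = 28.9%/12 = 2.40833% = 0.0240833.
Level-payment amortization: P = B₀·r / (1 − (1+r)^(−n)) = 20794.00·0.0240833 / (1 − 1.02408^(−18)).
Denominator 1 − (1+r)^(−18) = 0.34842467.
P = 500.789 / 0.34842467 ≈ 1437.29.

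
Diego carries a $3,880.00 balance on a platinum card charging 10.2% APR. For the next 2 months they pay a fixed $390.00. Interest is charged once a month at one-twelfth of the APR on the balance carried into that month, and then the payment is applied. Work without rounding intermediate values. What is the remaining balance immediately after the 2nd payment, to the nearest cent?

Monthly rate r = 10.2%/12 = 0.85% = 0.0085.
Each month: B ← B·(1+r) − $390.00.
Month 1: interest $32.98; balance after payment $3,522.98.
Month 2: interest $29.95; balance after payment $3,162.93.

$3,162.93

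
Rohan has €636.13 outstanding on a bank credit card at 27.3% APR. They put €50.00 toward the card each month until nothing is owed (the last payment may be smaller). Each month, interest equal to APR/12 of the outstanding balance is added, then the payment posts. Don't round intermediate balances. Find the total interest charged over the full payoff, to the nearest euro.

€123

Monthly rate r = 27.3%/12 = 2.275% = 0.02275.
Payoff takes n = ⌈−ln(1 − rB₀/P)/ln(1+r)⌉ = ⌈15.190⌉ = 16 payments; the last is €9.59.
Total paid = 15·€50.00 + €9.59 = €759.59.
Total interest = total paid − principal = €759.59 − €636.13 = €123.46.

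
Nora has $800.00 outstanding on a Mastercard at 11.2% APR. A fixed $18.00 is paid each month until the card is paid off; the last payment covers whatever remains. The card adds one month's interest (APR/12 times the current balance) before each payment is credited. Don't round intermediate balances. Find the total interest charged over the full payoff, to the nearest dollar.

$238

Monthly rate r = 11.2%/12 = 0.933333% = 0.00933333.
Payoff takes n = ⌈−ln(1 − rB₀/P)/ln(1+r)⌉ = ⌈57.678⌉ = 58 payments; the last is $12.21.
Total paid = 57·$18.00 + $12.21 = $1,038.21.
Total interest = total paid − principal = $1,038.21 − $800.00 = $238.21.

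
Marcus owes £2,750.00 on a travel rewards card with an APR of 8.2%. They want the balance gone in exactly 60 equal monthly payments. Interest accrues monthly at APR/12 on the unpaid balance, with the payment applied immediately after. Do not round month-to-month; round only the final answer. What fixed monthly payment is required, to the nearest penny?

£56.02

Monthly rate r = 8.2%/12 = 0.683333% = 0.00683333.
Level-payment amortization: P = B₀·r / (1 − (1+r)^(−n)) = 2750.00·0.00683333 / (1 − 1.00683^(−60)).
Denominator 1 − (1+r)^(−60) = 0.335423654.
P = 18.7917 / 0.335423654 ≈ 56.02.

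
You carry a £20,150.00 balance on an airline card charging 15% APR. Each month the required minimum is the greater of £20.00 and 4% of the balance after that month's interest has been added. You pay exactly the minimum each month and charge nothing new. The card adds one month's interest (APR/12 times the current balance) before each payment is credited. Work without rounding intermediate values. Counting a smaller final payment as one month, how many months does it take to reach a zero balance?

161 months

Monthly rate r = 15%/12 = 1.25% = 0.0125.
While 4% of the post-interest balance exceeds £20.00, each month B ← (B·(1+r))·(1 − 0.04), i.e. B shrinks by the factor (1+r)·0.96 = 0.972.
This holds for months 1–131. Entering month 132 the balance is £488.15; 4% of the post-interest balance is now below £20.00, so the flat £20.00 minimum applies from here.
From month 132 a fixed £20.00 at rate r clears £488.15 in 30 more payments. Total: 131 + 30 = 161 months.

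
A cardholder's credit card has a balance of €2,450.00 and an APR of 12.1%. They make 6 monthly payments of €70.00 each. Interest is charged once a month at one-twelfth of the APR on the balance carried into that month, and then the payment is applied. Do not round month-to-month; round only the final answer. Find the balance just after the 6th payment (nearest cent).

Monthly rate r = 12.1%/12 = 1.00833% = 0.0100833.
Each month: B ← B·(1+r) − €70.00.
Month 1: interest €24.70; balance after payment €2,404.70.
Month 2: interest €24.25; balance after payment €2,358.95.
Month 3: interest €23.79; balance after payment €2,312.74.
Month 4: interest €23.32; balance after payment €2,266.06.
Month 5: interest €22.85; balance after payment €2,218.91.
Month 6: interest €22.37; balance after payment €2,171.28.

€2,171.28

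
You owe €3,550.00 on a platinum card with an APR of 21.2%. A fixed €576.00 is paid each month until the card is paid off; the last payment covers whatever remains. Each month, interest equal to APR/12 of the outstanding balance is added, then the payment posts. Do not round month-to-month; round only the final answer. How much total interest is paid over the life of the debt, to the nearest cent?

Monthly rate r = 21.2%/12 = 1.76667% = 0.0176667.
Payoff takes n = ⌈−ln(1 − rB₀/P)/ln(1+r)⌉ = ⌈6.583⌉ = 7 payments; the last is €336.88.
Total paid = 6·€576.00 + €336.88 = €3,792.88.
Total interest = total paid − principal = €3,792.88 − €3,550.00 = €242.88.

€242.88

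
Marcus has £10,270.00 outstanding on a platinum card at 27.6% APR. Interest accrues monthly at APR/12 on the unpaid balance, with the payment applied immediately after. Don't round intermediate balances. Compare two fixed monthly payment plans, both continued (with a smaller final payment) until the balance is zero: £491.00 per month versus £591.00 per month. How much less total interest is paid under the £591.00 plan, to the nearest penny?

£901.31

Monthly rate r = 27.6%/12 = 2.3% = 0.023.
At £491.00/mo: n = ⌈−ln(1 − rB₀/P)/ln(1+r)⌉ = 29 payments (last £417.42); total interest = total paid − £10,270.00 = £3,895.42.
At £591.00/mo: 23 payments (last £262.11); total interest £2,994.11.
Interest saved = £3,895.42 − £2,994.11 = £901.31.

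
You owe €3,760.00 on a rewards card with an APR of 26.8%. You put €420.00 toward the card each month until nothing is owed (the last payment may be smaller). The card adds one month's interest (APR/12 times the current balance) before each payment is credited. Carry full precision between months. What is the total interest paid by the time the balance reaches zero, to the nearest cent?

€482.02

Monthly rate r = 26.8%/12 = 2.23333% = 0.0223333.
Payoff takes n = ⌈−ln(1 − rB₀/P)/ln(1+r)⌉ = ⌈10.099⌉ = 11 payments; the last is €42.02.
Total paid = 10·€420.00 + €42.02 = €4,242.02.
Total interest = total paid − principal = €4,242.02 − €3,760.00 = €482.02.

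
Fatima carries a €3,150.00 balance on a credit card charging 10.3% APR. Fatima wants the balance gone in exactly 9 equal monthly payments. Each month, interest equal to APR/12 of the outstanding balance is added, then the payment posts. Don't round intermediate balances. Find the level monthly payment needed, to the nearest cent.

Monthly rate r = 10.3%/12 = 0.858333% = 0.00858333.
Level-payment amortization: P = B₀·r / (1 − (1+r)^(−n)) = 3150.00·0.00858333 / (1 − 1.00858^(−9)).
Denominator 1 − (1+r)^(−9) = 0.0740363998.
P = 27.0375 / 0.0740363998 ≈ 365.19.

€365.19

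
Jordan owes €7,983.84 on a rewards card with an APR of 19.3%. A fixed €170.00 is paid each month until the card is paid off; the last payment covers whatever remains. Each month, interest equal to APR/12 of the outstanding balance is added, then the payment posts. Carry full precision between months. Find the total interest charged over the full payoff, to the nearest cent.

€7,016.77

Monthly rate r = 19.3%/12 = 1.60833% = 0.0160833.
Payoff takes n = ⌈−ln(1 − rB₀/P)/ln(1+r)⌉ = ⌈88.237⌉ = 89 payments; the last is €40.61.
Total paid = 88·€170.00 + €40.61 = €15,000.61.
Total interest = total paid − principal = €15,000.61 − €7,983.84 = €7,016.77.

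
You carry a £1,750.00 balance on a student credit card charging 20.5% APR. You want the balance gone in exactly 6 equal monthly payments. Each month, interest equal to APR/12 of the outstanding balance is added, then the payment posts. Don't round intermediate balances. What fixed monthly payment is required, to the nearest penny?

£309.35

Monthly rate r = 20.5%/12 = 1.70833% = 0.0170833.
Level-payment amortization: P = B₀·r / (1 − (1+r)^(−n)) = 1750.00·0.0170833 / (1 − 1.01708^(−6)).
Denominator 1 − (1+r)^(−6) = 0.096640172.
P = 29.8958 / 0.096640172 ≈ 309.35.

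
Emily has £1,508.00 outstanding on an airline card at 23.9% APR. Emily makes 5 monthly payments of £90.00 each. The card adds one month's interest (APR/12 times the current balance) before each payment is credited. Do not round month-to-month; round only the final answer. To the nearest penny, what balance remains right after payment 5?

Monthly rate r = 23.9%/12 = 1.99167% = 0.0199167.
Each month: B ← B·(1+r) − £90.00.
Month 1: interest £30.03; balance after payment £1,448.03.
Month 2: interest £28.84; balance after payment £1,386.87.
Month 3: interest £27.62; balance after payment £1,324.50.
Month 4: interest £26.38; balance after payment £1,260.88.
Month 5: interest £25.11; balance after payment £1,195.99.

£1,195.99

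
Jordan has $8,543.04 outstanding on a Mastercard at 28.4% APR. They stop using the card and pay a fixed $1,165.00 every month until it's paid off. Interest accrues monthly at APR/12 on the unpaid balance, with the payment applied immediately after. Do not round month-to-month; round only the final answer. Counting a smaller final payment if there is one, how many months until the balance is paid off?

Monthly rate r = 28.4%/12 = 2.36667% = 0.0236667.
Recurrence: B ← B·(1+r) − $1,165.00.
Month 1: interest $202.19; balance after payment $7,580.23.
Month 2: interest $179.40; balance after payment $6,594.62.
Closed form: n = −ln(1 − rB₀/P)/ln(1+r) = −ln(0.82645)/ln(1.02367) ≈ 8.149, so the balance reaches zero during payment 9.

9 payments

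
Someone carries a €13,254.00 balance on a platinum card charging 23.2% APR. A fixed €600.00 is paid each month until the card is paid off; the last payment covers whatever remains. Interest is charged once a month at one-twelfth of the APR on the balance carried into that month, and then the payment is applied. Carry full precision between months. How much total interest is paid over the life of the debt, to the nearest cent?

€4,199.16

Monthly rate r = 23.2%/12 = 1.93333% = 0.0193333.
Payoff takes n = ⌈−ln(1 − rB₀/P)/ln(1+r)⌉ = ⌈29.088⌉ = 30 payments; the last is €53.16.
Total paid = 29·€600.00 + €53.16 = €17,453.16.
Total interest = total paid − principal = €17,453.16 − €13,254.00 = €4,199.16.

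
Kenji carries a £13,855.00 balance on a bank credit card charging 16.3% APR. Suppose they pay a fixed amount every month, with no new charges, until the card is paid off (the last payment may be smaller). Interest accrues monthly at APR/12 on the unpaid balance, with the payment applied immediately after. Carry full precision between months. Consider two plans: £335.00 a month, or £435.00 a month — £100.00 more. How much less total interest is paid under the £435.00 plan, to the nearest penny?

£2,212.66

Monthly rate r = 16.3%/12 = 1.35833% = 0.0135833.
At £335.00/mo: n = ⌈−ln(1 − rB₀/P)/ln(1+r)⌉ = 62 payments (last £50.77); total interest = total paid − £13,855.00 = £6,630.77.
At £435.00/mo: 43 payments (last £3.11); total interest £4,418.11.
Interest saved = £6,630.77 − £4,418.11 = £2,212.66.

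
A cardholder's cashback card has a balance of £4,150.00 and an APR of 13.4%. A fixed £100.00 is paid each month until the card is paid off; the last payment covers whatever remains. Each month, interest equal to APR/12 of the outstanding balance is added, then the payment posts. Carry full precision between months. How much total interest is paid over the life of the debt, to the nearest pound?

£1,456

Monthly rate r = 13.4%/12 = 1.11667% = 0.0111667.
Payoff takes n = ⌈−ln(1 − rB₀/P)/ln(1+r)⌉ = ⌈56.060⌉ = 57 payments; the last is £6.03.
Total paid = 56·£100.00 + £6.03 = £5,606.03.
Total interest = total paid − principal = £5,606.03 − £4,150.00 = £1,456.03.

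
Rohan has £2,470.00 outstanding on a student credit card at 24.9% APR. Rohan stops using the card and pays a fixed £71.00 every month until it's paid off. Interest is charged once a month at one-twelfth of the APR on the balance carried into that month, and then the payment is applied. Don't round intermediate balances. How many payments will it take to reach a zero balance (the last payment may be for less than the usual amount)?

63 payments

Monthly rate r = 24.9%/12 = 2.075% = 0.02075.
Recurrence: B ← B·(1+r) − £71.00.
Month 1: interest £51.25; balance after payment £2,450.25.
Month 2: interest £50.84; balance after payment £2,430.10.
Closed form: n = −ln(1 − rB₀/P)/ln(1+r) = −ln(0.27813)/ln(1.02075) ≈ 62.308, so the balance reaches zero during payment 63.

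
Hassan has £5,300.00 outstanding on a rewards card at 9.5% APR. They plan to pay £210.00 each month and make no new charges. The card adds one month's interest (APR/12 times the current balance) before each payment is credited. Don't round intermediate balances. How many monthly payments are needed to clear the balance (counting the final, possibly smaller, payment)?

Monthly rate r = 9.5%/12 = 0.791667% = 0.00791667.
Recurrence: B ← B·(1+r) − £210.00.
Month 1: interest £41.96; balance after payment £5,131.96.
Month 2: interest £40.63; balance after payment £4,962.59.
Closed form: n = −ln(1 − rB₀/P)/ln(1+r) = −ln(0.8002)/ln(1.00792) ≈ 28.267, so the balance reaches zero during payment 29.

29 payments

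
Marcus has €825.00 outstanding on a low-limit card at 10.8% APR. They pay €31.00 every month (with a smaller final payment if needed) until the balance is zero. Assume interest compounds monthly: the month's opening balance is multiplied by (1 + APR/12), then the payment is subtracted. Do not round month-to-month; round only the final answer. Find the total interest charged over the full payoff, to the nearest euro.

€122

Monthly rate r = 10.8%/12 = 0.9% = 0.009.
Payoff takes n = ⌈−ln(1 − rB₀/P)/ln(1+r)⌉ = ⌈30.559⌉ = 31 payments; the last is €17.36.
Total paid = 30·€31.00 + €17.36 = €947.36.
Total interest = total paid − principal = €947.36 − €825.00 = €122.36.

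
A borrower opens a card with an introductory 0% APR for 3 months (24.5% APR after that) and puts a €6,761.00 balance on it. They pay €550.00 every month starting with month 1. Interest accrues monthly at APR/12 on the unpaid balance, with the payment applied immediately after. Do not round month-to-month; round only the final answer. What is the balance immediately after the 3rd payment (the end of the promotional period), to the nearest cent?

Promo months 1–3 at r₀ = 0%/12 = 0; months 4+ at r₁ = 24.5%/12 = 0.0204167.
After month 3 (no interest yet): B = €6,761.00 − 3·€550.00 = €5,111.00.

€5,111.00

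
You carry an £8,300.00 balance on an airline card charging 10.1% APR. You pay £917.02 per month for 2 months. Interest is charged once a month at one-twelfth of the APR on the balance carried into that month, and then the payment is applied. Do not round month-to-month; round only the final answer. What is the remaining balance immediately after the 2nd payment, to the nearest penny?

£6,598.55

Monthly rate r = 10.1%/12 = 0.841667% = 0.00841667.
Each month: B ← B·(1+r) − £917.02.
Month 1: interest £69.86; balance after payment £7,452.84.
Month 2: interest £62.73; balance after payment £6,598.55.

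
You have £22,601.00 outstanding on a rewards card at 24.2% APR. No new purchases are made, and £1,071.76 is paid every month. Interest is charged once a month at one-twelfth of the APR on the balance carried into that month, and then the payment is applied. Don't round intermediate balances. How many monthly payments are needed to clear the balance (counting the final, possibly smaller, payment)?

28 months

Monthly rate r = 24.2%/12 = 2.01667% = 0.0201667.
Recurrence: B ← B·(1+r) − £1,071.76.
Month 1: interest £455.79; balance after payment £21,985.03.
Month 2: interest £443.36; balance after payment £21,356.63.
Closed form: n = −ln(1 − rB₀/P)/ln(1+r) = −ln(0.57473)/ln(1.02017) ≈ 27.740, so the balance reaches zero during payment 28.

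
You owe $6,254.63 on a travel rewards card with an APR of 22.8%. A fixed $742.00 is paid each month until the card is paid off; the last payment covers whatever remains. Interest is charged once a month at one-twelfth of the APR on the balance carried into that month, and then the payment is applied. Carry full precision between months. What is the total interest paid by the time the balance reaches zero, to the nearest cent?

Monthly rate r = 22.8%/12 = 1.9% = 0.019.
Payoff takes n = ⌈−ln(1 − rB₀/P)/ln(1+r)⌉ = ⌈9.273⌉ = 10 payments; the last is $204.29.
Total paid = 9·$742.00 + $204.29 = $6,882.29.
Total interest = total paid − principal = $6,882.29 − $6,254.63 = $627.66.

$627.66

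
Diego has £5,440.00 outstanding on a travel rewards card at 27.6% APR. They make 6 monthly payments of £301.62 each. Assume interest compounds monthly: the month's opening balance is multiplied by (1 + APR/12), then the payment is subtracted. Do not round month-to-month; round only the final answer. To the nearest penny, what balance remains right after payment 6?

Monthly rate r = 27.6%/12 = 2.3% = 0.023.
Each month: B ← B·(1+r) − £301.62.
Month 1: interest £125.12; balance after payment £5,263.50.
Month 2: interest £121.06; balance after payment £5,082.94.
Month 3: interest £116.91; balance after payment £4,898.23.
Month 4: interest £112.66; balance after payment £4,709.27.
Month 5: interest £108.31; balance after payment £4,515.96.
Month 6: interest £103.87; balance after payment £4,318.21.

£4,318.21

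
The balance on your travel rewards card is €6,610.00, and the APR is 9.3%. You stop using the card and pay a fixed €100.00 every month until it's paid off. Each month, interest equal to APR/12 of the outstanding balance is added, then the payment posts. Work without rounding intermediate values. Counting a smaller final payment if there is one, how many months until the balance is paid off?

Monthly rate r = 9.3%/12 = 0.775% = 0.00775.
Recurrence: B ← B·(1+r) − €100.00.
Month 1: interest €51.23; balance after payment €6,561.23.
Month 2: interest €50.85; balance after payment €6,512.08.
Closed form: n = −ln(1 − rB₀/P)/ln(1+r) = −ln(0.48772)/ln(1.00775) ≈ 93.004, so the balance reaches zero during payment 94.

94 months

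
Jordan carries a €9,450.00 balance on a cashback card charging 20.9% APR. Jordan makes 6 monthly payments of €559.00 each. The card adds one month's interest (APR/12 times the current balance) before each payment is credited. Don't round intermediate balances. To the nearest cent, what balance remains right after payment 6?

€6,978.06

Monthly rate r = 20.9%/12 = 1.74167% = 0.0174167.
Each month: B ← B·(1+r) − €559.00.
Month 1: interest €164.59; balance after payment €9,055.59.
Month 2: interest €157.72; balance after payment €8,654.31.
Month 3: interest €150.73; balance after payment €8,246.03.
Month 4: interest €143.62; balance after payment €7,830.65.
Month 5: interest €136.38; balance after payment €7,408.04.
Month 6: interest €129.02; balance after payment €6,978.06.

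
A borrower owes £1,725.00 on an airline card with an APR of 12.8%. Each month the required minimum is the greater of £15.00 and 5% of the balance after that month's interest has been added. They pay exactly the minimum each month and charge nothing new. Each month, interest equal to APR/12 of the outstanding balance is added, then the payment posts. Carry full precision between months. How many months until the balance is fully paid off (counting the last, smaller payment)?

Monthly rate r = 12.8%/12 = 1.06667% = 0.0106667.
While 5% of the post-interest balance exceeds £15.00, each month B ← (B·(1+r))·(1 − 0.05), i.e. B shrinks by the factor (1+r)·0.95 = 0.96013.
This holds for months 1–44. Entering month 45 the balance is £287.99; 5% of the post-interest balance is now below £15.00, so the flat £15.00 minimum applies from here.
From month 45 a fixed £15.00 at rate r clears £287.99 in 22 more payments. Total: 44 + 22 = 66 months.

66 months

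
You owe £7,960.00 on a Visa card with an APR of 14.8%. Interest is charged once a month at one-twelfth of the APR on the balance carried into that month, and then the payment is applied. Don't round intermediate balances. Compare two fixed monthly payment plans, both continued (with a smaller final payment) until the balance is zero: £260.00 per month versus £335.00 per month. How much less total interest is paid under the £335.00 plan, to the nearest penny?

Monthly rate r = 14.8%/12 = 1.23333% = 0.0123333.
At £260.00/mo: n = ⌈−ln(1 − rB₀/P)/ln(1+r)⌉ = 39 payments (last £177.58); total interest = total paid − £7,960.00 = £2,097.58.
At £335.00/mo: 29 payments (last £98.29); total interest £1,518.29.
Interest saved = £2,097.58 − £1,518.29 = £579.29.

£579.29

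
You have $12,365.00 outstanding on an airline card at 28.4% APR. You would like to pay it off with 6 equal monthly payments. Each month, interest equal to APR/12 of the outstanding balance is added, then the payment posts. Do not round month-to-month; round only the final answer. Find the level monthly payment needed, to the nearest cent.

Monthly rate r = 28.4%/12 = 2.36667% = 0.0236667.
Level-payment amortization: P = B₀·r / (1 − (1+r)^(−n)) = 12365.00·0.0236667 / (1 − 1.02367^(−6)).
Denominator 1 − (1+r)^(−6) = 0.130942264.
P = 292.638 / 0.130942264 ≈ 2234.87.

$2,234.87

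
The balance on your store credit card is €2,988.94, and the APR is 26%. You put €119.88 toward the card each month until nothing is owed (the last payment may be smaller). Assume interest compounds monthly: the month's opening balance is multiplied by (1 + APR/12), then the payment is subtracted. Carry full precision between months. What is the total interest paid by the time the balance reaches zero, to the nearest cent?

€1,356.71

Monthly rate r = 26%/12 = 2.16667% = 0.0216667.
Payoff takes n = ⌈−ln(1 − rB₀/P)/ln(1+r)⌉ = ⌈36.248⌉ = 37 payments; the last is €29.97.
Total paid = 36·€119.88 + €29.97 = €4,345.65.
Total interest = total paid − principal = €4,345.65 − €2,988.94 = €1,356.71.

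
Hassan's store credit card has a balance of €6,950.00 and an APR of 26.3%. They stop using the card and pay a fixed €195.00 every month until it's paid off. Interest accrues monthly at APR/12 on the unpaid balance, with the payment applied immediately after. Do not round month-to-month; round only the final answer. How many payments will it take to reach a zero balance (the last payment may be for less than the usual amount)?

Monthly rate r = 26.3%/12 = 2.19167% = 0.0219167.
Recurrence: B ← B·(1+r) − €195.00.
Month 1: interest €152.32; balance after payment €6,907.32.
Month 2: interest €151.39; balance after payment €6,863.71.
Closed form: n = −ln(1 − rB₀/P)/ln(1+r) = −ln(0.21887)/ln(1.02192) ≈ 70.078, so the balance reaches zero during payment 71.

71 months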